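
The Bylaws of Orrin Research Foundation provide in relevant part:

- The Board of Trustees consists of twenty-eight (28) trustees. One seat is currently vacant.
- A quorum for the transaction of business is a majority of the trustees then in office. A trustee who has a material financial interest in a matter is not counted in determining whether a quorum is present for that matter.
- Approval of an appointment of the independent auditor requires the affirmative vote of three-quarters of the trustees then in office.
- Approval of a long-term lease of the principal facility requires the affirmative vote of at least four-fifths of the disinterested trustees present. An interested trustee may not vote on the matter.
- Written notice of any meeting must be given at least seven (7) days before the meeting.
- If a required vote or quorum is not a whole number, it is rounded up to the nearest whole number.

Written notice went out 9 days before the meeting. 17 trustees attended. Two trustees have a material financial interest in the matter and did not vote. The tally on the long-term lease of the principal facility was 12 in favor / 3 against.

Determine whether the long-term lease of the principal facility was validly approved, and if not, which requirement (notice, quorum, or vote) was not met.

Valid — all requirements satisfied.

Notice: 9 days given; 7 required (9 ≥ 7). Satisfied.
Quorum: 17 present, but the 2 interested trustees do not count, leaving 15. Quorum is 14. Satisfied.
Vote: the long-term lease of the principal facility requires four-fifths of the disinterested trustees present (17 − 2 = 15). 4/5 of 15 = 12, so 12 affirmative votes are needed; 12 voted in favor. Satisfied.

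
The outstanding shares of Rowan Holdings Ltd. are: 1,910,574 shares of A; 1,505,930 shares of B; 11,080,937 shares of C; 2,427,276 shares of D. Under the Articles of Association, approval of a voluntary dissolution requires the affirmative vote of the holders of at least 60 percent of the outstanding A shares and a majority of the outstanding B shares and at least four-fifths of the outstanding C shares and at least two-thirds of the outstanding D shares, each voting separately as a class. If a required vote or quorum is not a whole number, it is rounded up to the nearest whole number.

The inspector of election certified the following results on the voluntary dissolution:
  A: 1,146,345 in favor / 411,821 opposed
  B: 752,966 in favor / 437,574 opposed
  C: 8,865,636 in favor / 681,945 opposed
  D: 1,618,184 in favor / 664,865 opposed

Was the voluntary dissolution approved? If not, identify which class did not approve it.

Approved — every class gave the required vote.

A: 3/5 of 1910574 = 1146344.40, rounded up to 1146345; 1,146,345 required, 1,146,345 in favor — approved.
B: a majority of 1505930 is 752966; 752,966 required, 752,966 in favor — approved.
C: 4/5 of 11080937 = 8864749.60, rounded up to 8864750; 8,864,750 required, 8,865,636 in favor — approved.
D: 2/3 of 2427276 = 1618184; 1,618,184 required, 1,618,184 in favor — approved.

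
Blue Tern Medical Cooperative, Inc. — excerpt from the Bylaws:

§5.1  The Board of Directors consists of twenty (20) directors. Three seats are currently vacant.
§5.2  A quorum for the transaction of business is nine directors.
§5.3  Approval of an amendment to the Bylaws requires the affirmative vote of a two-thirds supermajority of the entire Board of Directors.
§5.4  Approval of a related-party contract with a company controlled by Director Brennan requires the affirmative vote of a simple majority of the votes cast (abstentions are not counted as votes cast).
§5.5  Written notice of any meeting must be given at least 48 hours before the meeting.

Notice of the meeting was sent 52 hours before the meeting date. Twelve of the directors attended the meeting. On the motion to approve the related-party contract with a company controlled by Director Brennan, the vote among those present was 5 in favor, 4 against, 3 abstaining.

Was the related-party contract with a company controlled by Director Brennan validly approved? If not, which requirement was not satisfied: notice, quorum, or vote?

Valid — all requirements satisfied.

Notice: 52 hours given; 48 required (52 ≥ 48). Satisfied.
Quorum: 12 present; quorum is 9. Satisfied.
Vote: the related-party contract with a company controlled by Director Brennan requires a majority of the votes cast (12 present − 3 abstaining = 9). A majority of 9 is 5, so 5 affirmative votes are needed; 5 voted in favor. Satisfied.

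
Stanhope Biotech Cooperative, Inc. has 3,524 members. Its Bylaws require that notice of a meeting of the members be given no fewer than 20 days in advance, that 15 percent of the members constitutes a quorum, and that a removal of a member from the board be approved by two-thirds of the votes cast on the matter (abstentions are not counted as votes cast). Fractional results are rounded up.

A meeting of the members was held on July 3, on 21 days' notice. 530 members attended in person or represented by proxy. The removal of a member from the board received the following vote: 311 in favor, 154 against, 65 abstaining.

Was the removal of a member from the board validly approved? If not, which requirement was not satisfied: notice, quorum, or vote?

Notice: 21 days given; 20 required. Satisfied.
Quorum: 15% of 3,524 = 528.60, rounded up to 529; 530 present. Satisfied.
Vote: requires two-thirds of the votes cast (530 − 65 abstaining = 465); 2/3 of 465 = 310, so 310 needed; 311 in favor. Satisfied.

Valid — all requirements satisfied.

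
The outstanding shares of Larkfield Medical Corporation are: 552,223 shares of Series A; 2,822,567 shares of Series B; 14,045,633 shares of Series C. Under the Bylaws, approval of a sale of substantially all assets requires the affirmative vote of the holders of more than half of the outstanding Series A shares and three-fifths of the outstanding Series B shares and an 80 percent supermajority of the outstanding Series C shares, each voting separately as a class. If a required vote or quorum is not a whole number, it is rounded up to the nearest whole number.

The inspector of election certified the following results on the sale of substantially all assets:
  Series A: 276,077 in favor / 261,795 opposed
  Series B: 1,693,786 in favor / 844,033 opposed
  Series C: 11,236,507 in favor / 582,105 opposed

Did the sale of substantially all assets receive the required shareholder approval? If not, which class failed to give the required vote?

Not approved — the Series A shares did not give the required vote.

Series A: a majority of 552223 is 276112; 276,112 required, 276,077 in favor — not approved.
Series B: 3/5 of 2822567 = 1693540.20, rounded up to 1693541; 1,693,541 required, 1,693,786 in favor — approved.
Series C: 4/5 of 14045633 = 11236506.40, rounded up to 11236507; 11,236,507 required, 11,236,507 in favor — approved.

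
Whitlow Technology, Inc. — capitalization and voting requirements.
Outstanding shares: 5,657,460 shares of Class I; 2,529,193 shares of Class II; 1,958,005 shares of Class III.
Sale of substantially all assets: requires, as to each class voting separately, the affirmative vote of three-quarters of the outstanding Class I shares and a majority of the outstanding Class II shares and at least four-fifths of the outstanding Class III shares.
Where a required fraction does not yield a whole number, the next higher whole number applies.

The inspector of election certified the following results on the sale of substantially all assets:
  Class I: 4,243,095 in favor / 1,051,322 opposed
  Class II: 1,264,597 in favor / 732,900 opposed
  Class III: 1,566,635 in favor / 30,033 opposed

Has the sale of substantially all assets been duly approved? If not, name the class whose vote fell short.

Class I: 3/4 of 5657460 = 4243095; 4,243,095 required, 4,243,095 in favor — approved.
Class II: a majority of 2529193 is 1264597; 1,264,597 required, 1,264,597 in favor — approved.
Class III: 4/5 of 1958005 = 1566404; 1,566,404 required, 1,566,635 in favor — approved.

Approved — every class gave the required vote.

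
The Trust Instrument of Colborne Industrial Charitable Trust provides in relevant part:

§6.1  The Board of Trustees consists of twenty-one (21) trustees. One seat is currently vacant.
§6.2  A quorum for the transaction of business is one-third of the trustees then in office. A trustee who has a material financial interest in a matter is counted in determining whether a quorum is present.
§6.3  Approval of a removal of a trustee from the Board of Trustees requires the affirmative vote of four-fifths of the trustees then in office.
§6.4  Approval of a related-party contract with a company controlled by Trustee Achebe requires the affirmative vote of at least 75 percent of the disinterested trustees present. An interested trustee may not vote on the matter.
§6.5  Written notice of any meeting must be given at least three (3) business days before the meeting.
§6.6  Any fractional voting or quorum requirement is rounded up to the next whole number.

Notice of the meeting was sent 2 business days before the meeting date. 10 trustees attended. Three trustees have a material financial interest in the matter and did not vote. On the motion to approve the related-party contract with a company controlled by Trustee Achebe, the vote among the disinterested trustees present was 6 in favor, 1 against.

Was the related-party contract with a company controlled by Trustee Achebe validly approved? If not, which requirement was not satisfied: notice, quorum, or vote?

Notice: 2 business days given; 3 required (2 < 3). Not satisfied.
Quorum: 10 present (interested trustees count toward quorum); quorum is 7. Satisfied.
Vote: the related-party contract with a company controlled by Trustee Achebe requires three-fourths of the disinterested trustees present (10 − 3 = 7). 3/4 of 7 = 5.25, rounded up to 6, so 6 affirmative votes are needed; 6 voted in favor. Satisfied.

Invalid — notice requirement not satisfied.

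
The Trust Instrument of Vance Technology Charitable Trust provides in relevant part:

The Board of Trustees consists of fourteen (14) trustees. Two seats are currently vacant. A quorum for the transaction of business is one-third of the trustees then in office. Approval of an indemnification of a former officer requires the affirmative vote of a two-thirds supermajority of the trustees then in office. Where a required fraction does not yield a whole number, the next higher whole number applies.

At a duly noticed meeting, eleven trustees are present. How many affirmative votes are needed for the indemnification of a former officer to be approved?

The indemnification of a former officer requires two-thirds of the trustees then in office (12).
2/3 of 12 = 8.

8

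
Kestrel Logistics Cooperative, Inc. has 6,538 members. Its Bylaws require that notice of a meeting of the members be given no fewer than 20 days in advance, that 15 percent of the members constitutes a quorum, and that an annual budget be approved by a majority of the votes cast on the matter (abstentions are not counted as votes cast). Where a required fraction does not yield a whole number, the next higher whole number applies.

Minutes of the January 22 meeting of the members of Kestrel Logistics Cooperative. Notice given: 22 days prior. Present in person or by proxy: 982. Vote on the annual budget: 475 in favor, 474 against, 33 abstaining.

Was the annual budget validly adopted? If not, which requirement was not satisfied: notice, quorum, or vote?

Notice: 22 days given; 20 required. Satisfied.
Quorum: 15% of 6,538 = 980.70, rounded up to 981; 982 present. Satisfied.
Vote: requires a majority of the votes cast (982 − 33 abstaining = 949); a majority of 949 is 475, so 475 needed; 475 in favor. Satisfied.

Valid — all requirements satisfied.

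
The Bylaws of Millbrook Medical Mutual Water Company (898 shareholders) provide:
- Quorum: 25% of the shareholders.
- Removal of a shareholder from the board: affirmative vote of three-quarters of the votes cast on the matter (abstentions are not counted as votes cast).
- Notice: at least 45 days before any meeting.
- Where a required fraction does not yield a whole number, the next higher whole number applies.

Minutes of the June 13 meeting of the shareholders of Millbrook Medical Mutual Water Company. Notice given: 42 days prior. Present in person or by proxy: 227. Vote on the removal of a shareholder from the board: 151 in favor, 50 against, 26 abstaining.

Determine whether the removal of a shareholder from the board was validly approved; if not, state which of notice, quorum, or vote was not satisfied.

Invalid — notice requirement not satisfied.

Notice: 42 days given; 45 required. Not satisfied.
Quorum: 25% of 898 = 224.50, rounded up to 225; 227 present. Satisfied.
Vote: requires three-fourths of the votes cast (227 − 26 abstaining = 201); 3/4 of 201 = 150.75, rounded up to 151, so 151 needed; 151 in favor. Satisfied.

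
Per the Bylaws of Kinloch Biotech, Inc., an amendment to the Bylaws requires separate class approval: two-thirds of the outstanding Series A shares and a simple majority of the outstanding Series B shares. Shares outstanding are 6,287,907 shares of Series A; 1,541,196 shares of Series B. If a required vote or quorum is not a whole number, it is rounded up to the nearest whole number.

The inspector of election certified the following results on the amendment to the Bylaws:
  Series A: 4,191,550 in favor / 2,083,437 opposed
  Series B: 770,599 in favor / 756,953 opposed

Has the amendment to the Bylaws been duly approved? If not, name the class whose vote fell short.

Series A: 2/3 of 6287907 = 4191938; 4,191,938 required, 4,191,550 in favor — not approved.
Series B: a majority of 1541196 is 770599; 770,599 required, 770,599 in favor — approved.

Not approved — the Series A shares did not give the required vote.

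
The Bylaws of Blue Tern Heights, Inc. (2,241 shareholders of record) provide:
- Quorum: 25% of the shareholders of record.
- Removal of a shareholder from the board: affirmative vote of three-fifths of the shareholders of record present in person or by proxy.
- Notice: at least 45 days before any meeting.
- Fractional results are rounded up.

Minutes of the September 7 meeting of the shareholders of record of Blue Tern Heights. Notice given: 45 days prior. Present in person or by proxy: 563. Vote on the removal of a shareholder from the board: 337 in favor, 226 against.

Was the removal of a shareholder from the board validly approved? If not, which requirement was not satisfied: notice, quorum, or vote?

Notice: 45 days given; 45 required. Satisfied.
Quorum: 25% of 2,241 = 560.25, rounded up to 561; 563 present. Satisfied.
Vote: requires three-fifths of those present (563); 3/5 of 563 = 337.80, rounded up to 338, so 338 needed; 337 in favor. Not satisfied.

Invalid — vote requirement not satisfied.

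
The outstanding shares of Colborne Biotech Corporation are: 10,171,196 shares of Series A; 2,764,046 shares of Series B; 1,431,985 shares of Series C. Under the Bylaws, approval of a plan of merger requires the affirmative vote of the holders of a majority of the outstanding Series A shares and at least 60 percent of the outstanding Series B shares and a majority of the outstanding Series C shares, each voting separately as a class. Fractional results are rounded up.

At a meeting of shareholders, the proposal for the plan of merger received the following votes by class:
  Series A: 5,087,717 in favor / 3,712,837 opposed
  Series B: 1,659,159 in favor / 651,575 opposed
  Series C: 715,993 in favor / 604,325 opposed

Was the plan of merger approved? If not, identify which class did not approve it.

Series A: a majority of 10171196 is 5085599; 5,085,599 required, 5,087,717 in favor — approved.
Series B: 3/5 of 2764046 = 1658427.60, rounded up to 1658428; 1,658,428 required, 1,659,159 in favor — approved.
Series C: a majority of 1431985 is 715993; 715,993 required, 715,993 in favor — approved.

Approved — every class gave the required vote.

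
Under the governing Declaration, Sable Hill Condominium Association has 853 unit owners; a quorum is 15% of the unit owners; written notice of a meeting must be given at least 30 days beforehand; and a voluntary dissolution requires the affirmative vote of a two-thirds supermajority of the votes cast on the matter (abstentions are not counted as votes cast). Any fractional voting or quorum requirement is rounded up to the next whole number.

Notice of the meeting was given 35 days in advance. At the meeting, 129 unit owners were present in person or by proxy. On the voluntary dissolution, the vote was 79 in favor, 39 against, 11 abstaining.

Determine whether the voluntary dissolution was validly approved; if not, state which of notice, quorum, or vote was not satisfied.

Valid — all requirements satisfied.

Notice: 35 days given; 30 required. Satisfied.
Quorum: 15% of 853 = 127.95, rounded up to 128; 129 present. Satisfied.
Vote: requires two-thirds of the votes cast (129 − 11 abstaining = 118); 2/3 of 118 = 78.67, rounded up to 79, so 79 needed; 79 in favor. Satisfied.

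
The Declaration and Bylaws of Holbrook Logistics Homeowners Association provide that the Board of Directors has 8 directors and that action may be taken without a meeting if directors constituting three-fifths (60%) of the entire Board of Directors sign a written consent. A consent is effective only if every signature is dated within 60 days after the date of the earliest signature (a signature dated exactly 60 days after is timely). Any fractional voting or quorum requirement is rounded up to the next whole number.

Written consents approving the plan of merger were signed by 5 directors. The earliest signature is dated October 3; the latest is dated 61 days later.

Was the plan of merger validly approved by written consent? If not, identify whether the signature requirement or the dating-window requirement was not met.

Signatures required: three-fifths (60%) of 8 — 3/5 of 8 = 4.80, rounded up to 5, so 5 needed; 5 signed. Sufficient.
Dating window: the latest signature is 61 days after the earliest; the limit is 60 days. Outside the window.

Not effective — dating-window requirement not satisfied.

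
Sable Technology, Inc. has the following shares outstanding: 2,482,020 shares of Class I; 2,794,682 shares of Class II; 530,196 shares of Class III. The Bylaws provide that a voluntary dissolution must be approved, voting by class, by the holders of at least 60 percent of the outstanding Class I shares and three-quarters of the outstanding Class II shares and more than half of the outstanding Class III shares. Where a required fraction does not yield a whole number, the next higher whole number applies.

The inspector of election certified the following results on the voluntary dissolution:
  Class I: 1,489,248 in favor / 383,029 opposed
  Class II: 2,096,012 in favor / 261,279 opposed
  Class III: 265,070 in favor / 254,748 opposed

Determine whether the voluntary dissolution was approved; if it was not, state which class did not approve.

Class I: 3/5 of 2482020 = 1489212; 1,489,212 required, 1,489,248 in favor — approved.
Class II: 3/4 of 2794682 = 2096011.50, rounded up to 2096012; 2,096,012 required, 2,096,012 in favor — approved.
Class III: a majority of 530196 is 265099; 265,099 required, 265,070 in favor — not approved.

Not approved — the Class III shares did not give the required vote.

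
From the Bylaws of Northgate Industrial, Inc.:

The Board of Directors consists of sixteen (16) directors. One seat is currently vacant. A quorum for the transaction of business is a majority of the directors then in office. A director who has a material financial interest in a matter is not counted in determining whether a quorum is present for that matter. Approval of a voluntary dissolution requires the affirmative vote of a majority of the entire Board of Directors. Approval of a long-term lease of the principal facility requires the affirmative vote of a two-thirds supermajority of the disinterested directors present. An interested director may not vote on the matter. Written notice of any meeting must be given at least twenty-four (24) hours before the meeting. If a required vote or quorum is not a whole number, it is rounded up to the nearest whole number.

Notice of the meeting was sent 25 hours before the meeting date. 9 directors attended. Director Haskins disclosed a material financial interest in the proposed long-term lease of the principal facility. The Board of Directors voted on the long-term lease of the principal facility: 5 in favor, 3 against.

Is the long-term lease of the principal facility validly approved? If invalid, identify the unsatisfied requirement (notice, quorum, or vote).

Invalid — vote requirement not satisfied.

Notice: 25 hours given; 24 required (25 ≥ 24). Satisfied.
Quorum: 9 present, but the 1 interested director does not count, leaving 8. Quorum is 8. Satisfied.
Vote: the long-term lease of the principal facility requires two-thirds of the disinterested directors present (9 − 1 = 8). 2/3 of 8 = 5.33, rounded up to 6, so 6 affirmative votes are needed; 5 voted in favor. Not satisfied.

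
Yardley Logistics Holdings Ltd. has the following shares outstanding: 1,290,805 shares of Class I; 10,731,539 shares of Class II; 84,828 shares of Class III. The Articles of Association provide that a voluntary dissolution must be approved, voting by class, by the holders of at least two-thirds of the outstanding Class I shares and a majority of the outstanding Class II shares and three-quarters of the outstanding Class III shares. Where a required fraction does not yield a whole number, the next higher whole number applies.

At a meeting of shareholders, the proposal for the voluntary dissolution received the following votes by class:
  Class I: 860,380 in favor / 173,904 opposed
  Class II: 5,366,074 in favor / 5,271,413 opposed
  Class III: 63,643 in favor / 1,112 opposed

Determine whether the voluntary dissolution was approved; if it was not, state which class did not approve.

Class I: 2/3 of 1290805 = 860536.67, rounded up to 860537; 860,537 required, 860,380 in favor — not approved.
Class II: a majority of 10731539 is 5365770; 5,365,770 required, 5,366,074 in favor — approved.
Class III: 3/4 of 84828 = 63621; 63,621 required, 63,643 in favor — approved.

Not approved — the Class I shares did not give the required vote.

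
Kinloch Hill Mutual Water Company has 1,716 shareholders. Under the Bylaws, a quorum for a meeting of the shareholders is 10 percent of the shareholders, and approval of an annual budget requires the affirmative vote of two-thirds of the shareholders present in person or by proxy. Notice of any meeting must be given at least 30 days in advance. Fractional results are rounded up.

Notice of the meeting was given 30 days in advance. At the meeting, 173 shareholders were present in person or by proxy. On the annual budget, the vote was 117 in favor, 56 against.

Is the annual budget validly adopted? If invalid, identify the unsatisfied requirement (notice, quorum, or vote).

Valid — all requirements satisfied.

Notice: 30 days given; 30 required. Satisfied.
Quorum: 10% of 1,716 = 171.60, rounded up to 172; 173 present. Satisfied.
Vote: requires two-thirds of those present (173); 2/3 of 173 = 115.33, rounded up to 116, so 116 needed; 117 in favor. Satisfied.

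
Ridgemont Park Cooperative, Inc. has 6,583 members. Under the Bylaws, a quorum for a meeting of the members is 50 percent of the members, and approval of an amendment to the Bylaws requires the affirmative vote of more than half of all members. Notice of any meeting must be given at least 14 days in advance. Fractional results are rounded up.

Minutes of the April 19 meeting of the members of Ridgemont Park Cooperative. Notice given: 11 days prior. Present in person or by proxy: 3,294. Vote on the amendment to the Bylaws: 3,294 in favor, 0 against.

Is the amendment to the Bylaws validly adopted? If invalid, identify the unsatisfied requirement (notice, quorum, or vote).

Invalid — notice requirement not satisfied.

Notice: 11 days given; 14 required. Not satisfied.
Quorum: 50% of 6,583 = 3,291.50, rounded up to 3,292; 3,294 present. Satisfied.
Vote: requires a majority of all members (6,583); a majority of 6583 is 3292, so 3,292 needed; 3,294 in favor. Satisfied.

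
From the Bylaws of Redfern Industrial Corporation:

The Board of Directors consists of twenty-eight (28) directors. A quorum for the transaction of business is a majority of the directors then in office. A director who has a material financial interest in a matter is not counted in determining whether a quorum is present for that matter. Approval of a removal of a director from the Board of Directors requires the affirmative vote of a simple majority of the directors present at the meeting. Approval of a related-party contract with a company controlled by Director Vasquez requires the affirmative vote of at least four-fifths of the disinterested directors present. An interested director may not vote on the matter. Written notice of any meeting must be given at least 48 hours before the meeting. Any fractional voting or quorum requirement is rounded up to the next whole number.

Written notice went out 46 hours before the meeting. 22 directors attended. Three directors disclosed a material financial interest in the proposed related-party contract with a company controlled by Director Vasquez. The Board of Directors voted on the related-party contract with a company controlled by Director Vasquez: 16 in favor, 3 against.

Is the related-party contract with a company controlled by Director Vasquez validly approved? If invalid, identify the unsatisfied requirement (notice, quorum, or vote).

Invalid — notice requirement not satisfied.

Notice: 46 hours given; 48 required (46 < 48). Not satisfied.
Quorum: 22 present, but the 3 interested directors do not count, leaving 19. Quorum is 15. Satisfied.
Vote: the related-party contract with a company controlled by Director Vasquez requires four-fifths of the disinterested directors present (22 − 3 = 19). 4/5 of 19 = 15.20, rounded up to 16, so 16 affirmative votes are needed; 16 voted in favor. Satisfied.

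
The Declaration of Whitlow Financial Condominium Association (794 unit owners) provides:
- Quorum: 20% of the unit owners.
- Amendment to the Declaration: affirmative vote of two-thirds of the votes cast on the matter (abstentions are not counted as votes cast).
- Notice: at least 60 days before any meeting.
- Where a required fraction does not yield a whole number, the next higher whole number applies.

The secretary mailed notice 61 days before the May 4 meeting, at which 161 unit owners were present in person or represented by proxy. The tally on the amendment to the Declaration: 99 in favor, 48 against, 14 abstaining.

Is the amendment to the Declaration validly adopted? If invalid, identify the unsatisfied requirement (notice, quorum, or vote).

Notice: 61 days given; 60 required. Satisfied.
Quorum: 20% of 794 = 158.80, rounded up to 159; 161 present. Satisfied.
Vote: requires two-thirds of the votes cast (161 − 14 abstaining = 147); 2/3 of 147 = 98, so 98 needed; 99 in favor. Satisfied.

Valid — all requirements satisfied.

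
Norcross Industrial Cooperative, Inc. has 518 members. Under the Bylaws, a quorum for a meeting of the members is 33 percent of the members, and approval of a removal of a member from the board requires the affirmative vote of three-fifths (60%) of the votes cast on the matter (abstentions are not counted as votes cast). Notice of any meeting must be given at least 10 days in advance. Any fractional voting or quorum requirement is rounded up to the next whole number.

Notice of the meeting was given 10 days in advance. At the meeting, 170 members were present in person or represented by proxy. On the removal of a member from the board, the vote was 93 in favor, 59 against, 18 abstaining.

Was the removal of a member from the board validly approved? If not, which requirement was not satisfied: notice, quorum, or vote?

Invalid — quorum requirement not satisfied.

Notice: 10 days given; 10 required. Satisfied.
Quorum: 33% of 518 = 170.94, rounded up to 171; 170 present. Not satisfied.
Vote: requires three-fifths of the votes cast (170 − 18 abstaining = 152); 3/5 of 152 = 91.20, rounded up to 92, so 92 needed; 93 in favor. Satisfied.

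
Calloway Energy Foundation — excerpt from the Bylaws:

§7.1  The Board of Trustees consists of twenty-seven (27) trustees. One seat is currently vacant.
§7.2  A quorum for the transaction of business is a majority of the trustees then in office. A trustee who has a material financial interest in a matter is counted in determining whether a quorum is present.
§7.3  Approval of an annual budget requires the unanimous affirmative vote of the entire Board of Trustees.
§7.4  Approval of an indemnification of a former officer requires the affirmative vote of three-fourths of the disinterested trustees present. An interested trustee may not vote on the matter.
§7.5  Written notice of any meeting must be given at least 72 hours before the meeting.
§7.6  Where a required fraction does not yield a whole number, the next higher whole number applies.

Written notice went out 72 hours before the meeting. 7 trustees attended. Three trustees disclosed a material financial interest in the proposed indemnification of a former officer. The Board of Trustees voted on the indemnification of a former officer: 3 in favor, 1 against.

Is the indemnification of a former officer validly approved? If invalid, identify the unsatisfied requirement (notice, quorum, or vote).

Notice: 72 hours given; 72 required (72 ≥ 72). Satisfied.
Quorum: 7 present (interested trustees count toward quorum); quorum is 14. Not satisfied.
Vote: the indemnification of a former officer requires three-fourths of the disinterested trustees present (7 − 3 = 4). 3/4 of 4 = 3, so 3 affirmative votes are needed; 3 voted in favor. Satisfied. (Moot — without a quorum no business can be validly transacted.)

Invalid — quorum requirement not satisfied.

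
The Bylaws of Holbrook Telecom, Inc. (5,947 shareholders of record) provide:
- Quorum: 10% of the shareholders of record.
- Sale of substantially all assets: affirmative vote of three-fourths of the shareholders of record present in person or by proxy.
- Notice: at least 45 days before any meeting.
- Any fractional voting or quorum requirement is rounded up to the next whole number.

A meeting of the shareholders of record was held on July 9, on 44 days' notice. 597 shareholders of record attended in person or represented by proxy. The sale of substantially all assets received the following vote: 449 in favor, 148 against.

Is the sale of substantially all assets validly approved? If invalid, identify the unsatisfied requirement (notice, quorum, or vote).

Notice: 44 days given; 45 required. Not satisfied.
Quorum: 10% of 5,947 = 594.70, rounded up to 595; 597 present. Satisfied.
Vote: requires three-fourths of those present (597); 3/4 of 597 = 447.75, rounded up to 448, so 448 needed; 449 in favor. Satisfied.

Invalid — notice requirement not satisfied.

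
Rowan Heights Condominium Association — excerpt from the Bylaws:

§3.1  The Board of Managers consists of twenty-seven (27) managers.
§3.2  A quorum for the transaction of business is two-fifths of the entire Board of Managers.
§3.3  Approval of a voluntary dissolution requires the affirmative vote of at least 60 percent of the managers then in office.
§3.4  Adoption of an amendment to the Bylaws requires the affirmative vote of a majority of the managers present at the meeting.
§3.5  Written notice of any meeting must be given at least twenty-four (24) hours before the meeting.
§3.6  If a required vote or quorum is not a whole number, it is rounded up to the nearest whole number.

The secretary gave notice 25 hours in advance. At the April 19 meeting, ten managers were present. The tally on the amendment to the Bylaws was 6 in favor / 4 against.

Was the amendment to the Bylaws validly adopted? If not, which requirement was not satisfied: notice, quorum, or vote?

Notice: 25 hours given; 24 required (25 ≥ 24). Satisfied.
Quorum: 10 present; quorum is 11. Not satisfied.
Vote: the amendment to the Bylaws requires a majority of the managers present (10). A majority of 10 is 6, so 6 affirmative votes are needed; 6 voted in favor. Satisfied. (Moot — without a quorum no business can be validly transacted.)

Invalid — quorum requirement not satisfied.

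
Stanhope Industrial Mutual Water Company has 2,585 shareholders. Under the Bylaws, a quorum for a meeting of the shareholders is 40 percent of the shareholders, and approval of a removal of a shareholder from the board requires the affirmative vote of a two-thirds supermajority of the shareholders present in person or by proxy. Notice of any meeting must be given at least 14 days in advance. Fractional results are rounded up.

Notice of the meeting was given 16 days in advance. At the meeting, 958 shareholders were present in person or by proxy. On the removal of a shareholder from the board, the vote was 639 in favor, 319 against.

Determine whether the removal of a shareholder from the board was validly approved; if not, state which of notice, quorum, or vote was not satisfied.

Invalid — quorum requirement not satisfied.

Notice: 16 days given; 14 required. Satisfied.
Quorum: 40% of 2,585 = 1,034; 958 present. Not satisfied.
Vote: requires two-thirds of those present (958); 2/3 of 958 = 638.67, rounded up to 639, so 639 needed; 639 in favor. Satisfied.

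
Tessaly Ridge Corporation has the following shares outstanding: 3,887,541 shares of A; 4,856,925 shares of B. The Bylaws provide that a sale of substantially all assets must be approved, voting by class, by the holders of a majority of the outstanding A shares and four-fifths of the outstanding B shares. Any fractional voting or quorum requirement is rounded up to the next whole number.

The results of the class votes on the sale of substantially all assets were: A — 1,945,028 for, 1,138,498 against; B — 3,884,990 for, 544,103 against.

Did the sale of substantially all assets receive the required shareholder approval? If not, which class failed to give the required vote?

A: a majority of 3887541 is 1943771; 1,943,771 required, 1,945,028 in favor — approved.
B: 4/5 of 4856925 = 3885540; 3,885,540 required, 3,884,990 in favor — not approved.

Not approved — the B shares did not give the required vote.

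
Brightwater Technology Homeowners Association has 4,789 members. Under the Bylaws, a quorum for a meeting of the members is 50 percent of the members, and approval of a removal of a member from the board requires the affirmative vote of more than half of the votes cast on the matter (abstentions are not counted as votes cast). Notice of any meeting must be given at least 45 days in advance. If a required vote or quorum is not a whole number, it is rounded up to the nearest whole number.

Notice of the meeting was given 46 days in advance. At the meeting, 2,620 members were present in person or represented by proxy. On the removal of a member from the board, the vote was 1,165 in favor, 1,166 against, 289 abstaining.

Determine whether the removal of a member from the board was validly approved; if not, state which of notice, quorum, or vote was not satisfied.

Notice: 46 days given; 45 required. Satisfied.
Quorum: 50% of 4,789 = 2,394.50, rounded up to 2,395; 2,620 present. Satisfied.
Vote: requires a majority of the votes cast (2,620 − 289 abstaining = 2,331); a majority of 2331 is 1166, so 1,166 needed; 1,165 in favor. Not satisfied.

Invalid — vote requirement not satisfied.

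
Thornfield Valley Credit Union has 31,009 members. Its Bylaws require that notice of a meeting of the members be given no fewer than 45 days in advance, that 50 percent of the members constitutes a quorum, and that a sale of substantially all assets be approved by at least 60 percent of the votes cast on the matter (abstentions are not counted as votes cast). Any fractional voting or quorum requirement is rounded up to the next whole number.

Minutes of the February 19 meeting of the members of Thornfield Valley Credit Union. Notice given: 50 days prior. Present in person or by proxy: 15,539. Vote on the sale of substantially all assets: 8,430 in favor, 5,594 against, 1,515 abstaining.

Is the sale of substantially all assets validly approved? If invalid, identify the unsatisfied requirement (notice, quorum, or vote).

Notice: 50 days given; 45 required. Satisfied.
Quorum: 50% of 31,009 = 15,504.50, rounded up to 15,505; 15,539 present. Satisfied.
Vote: requires three-fifths of the votes cast (15,539 − 1,515 abstaining = 14,024); 3/5 of 14024 = 8414.40, rounded up to 8415, so 8,415 needed; 8,430 in favor. Satisfied.

Valid — all requirements satisfied.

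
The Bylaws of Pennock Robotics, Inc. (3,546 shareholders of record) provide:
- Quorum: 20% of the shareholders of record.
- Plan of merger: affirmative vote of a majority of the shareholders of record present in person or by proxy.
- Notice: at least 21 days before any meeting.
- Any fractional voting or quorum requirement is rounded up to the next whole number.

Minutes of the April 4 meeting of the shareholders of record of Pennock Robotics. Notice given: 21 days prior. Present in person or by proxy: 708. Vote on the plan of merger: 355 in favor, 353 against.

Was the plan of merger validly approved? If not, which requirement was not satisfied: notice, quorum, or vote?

Notice: 21 days given; 21 required. Satisfied.
Quorum: 20% of 3,546 = 709.20, rounded up to 710; 708 present. Not satisfied.
Vote: requires a majority of those present (708); a majority of 708 is 355, so 355 needed; 355 in favor. Satisfied.

Invalid — quorum requirement not satisfied.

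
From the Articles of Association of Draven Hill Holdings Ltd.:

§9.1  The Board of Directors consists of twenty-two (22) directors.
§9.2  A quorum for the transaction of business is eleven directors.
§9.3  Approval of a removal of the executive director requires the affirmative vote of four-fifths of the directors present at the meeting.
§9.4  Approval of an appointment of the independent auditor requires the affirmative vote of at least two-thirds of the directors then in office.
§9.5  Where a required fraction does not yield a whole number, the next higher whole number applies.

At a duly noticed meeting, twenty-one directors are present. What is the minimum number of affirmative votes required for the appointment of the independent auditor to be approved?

15

The appointment of the independent auditor requires two-thirds of the directors then in office (22).
2/3 of 22 = 14.67, rounded up to 15.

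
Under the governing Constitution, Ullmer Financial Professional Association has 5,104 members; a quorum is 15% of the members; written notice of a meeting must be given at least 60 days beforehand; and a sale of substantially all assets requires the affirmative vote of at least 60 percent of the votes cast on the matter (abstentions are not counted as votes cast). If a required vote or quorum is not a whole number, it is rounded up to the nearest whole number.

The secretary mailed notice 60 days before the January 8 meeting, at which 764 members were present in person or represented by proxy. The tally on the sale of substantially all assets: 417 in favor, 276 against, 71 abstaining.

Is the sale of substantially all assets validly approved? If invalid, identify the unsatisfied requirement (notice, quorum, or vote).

Invalid — quorum requirement not satisfied.

Notice: 60 days given; 60 required. Satisfied.
Quorum: 15% of 5,104 = 765.60, rounded up to 766; 764 present. Not satisfied.
Vote: requires three-fifths of the votes cast (764 − 71 abstaining = 693); 3/5 of 693 = 415.80, rounded up to 416, so 416 needed; 417 in favor. Satisfied.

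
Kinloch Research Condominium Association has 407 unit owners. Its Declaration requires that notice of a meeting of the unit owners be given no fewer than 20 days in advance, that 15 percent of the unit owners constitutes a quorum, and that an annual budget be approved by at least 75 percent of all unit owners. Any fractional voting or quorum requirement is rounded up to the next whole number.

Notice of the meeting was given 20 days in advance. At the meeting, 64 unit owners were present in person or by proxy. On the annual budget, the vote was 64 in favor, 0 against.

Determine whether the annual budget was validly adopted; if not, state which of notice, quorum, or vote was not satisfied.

Notice: 20 days given; 20 required. Satisfied.
Quorum: 15% of 407 = 61.05, rounded up to 62; 64 present. Satisfied.
Vote: requires three-fourths of all unit owners (407); 3/4 of 407 = 305.25, rounded up to 306, so 306 needed; 64 in favor. Not satisfied.

Invalid — vote requirement not satisfied.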